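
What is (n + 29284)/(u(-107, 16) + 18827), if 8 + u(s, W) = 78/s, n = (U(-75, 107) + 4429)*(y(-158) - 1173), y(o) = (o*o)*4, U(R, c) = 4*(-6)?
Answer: 46515885193/2013555 ≈ 23101.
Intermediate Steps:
U(R, c) = -24
y(o) = 4*o² (y(o) = o²*4 = 4*o²)
n = 434698615 (n = (-24 + 4429)*(4*(-158)² - 1173) = 4405*(4*24964 - 1173) = 4405*(99856 - 1173) = 4405*98683 = 434698615)
u(s, W) = -8 + 78/s
(n + 29284)/(u(-107, 16) + 18827) = (434698615 + 29284)/((-8 + 78/(-107)) + 18827) = 434727899/((-8 + 78*(-1/107)) + 18827) = 434727899/((-8 - 78/107) + 18827) = 434727899/(-934/107 + 18827) = 434727899/(2013555/107) = 434727899*(107/2013555) = 46515885193/2013555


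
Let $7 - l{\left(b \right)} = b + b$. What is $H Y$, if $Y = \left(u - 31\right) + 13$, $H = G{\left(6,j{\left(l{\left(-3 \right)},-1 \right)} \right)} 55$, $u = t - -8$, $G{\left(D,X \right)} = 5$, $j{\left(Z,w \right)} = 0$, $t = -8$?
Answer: $-4950$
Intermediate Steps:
$l{\left(b \right)} = 7 - 2 b$ ($l{\left(b \right)} = 7 - \left(b + b\right) = 7 - 2 b$)
$u = 0$ ($u = -8 - -8 = -8 + 8 = 0$)
$H = 275$ ($H = 5 \cdot 55 = 275$)
$Y = -18$ ($Y = \left(0 - 31\right) + 13 = -31 + 13 = -18$)
$H Y = 275 \left(-18\right) = -4950$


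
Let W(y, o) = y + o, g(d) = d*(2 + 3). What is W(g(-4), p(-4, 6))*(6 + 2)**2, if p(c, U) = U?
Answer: -896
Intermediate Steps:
g(d) = 5*d (g(d) = d*5 = 5*d)
W(y, o) = o + y
W(g(-4), p(-4, 6))*(6 + 2)**2 = (6 + 5*(-4))*(6 + 2)**2 = (6 - 20)*8**2 = -14*64 = -896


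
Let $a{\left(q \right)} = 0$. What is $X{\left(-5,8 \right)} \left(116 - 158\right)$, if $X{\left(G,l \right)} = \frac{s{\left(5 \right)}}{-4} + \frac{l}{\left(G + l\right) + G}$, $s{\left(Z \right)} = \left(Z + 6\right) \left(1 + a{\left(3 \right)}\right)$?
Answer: $\frac{567}{2} \approx 283.5$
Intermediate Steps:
$s{\left(Z \right)} = 6 + Z$ ($s{\left(Z \right)} = \left(Z + 6\right) \left(1 + 0\right) = \left(6 + Z\right) 1 = 6 + Z$)
$X{\left(G,l \right)} = - \frac{11}{4} + \frac{l}{l + 2 G}$ ($X{\left(G,l \right)} = \frac{6 + 5}{-4} + \frac{l}{\left(G + l\right) + G} = 11 \left(- \frac{1}{4}\right) + \frac{l}{l + 2 G} = - \frac{11}{4} + \frac{l}{l + 2 G}$)
$X{\left(-5,8 \right)} \left(116 - 158\right) = \frac{\left(-22\right) \left(-5\right) - 56}{4 \left(8 + 2 \left(-5\right)\right)} \left(116 - 158\right) = \frac{110 - 56}{4 \left(8 - 10\right)} \left(-42\right) = \frac{1}{4} \frac{1}{-2} \cdot 54 \left(-42\right) = \frac{1}{4} \left(- \frac{1}{2}\right) 54 \left(-42\right) = \left(- \frac{27}{4}\right) \left(-42\right) = \frac{567}{2}$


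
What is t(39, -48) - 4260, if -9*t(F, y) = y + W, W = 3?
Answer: -4255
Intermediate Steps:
t(F, y) = -⅓ - y/9 (t(F, y) = -(y + 3)/9 = -(3 + y)/9 = -⅓ - y/9)
t(39, -48) - 4260 = (-⅓ - ⅑*(-48)) - 4260 = (-⅓ + 16/3) - 4260 = 5 - 4260 = -4255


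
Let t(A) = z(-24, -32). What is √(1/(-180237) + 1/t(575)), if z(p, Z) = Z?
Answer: I*√64982287506/1441896 ≈ 0.17679*I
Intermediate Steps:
t(A) = -32
√(1/(-180237) + 1/t(575)) = √(1/(-180237) + 1/(-32)) = √(-1/180237 - 1/32) = √(-180269/5767584) = I*√64982287506/1441896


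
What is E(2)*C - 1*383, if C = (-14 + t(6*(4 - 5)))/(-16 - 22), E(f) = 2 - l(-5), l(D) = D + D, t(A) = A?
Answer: -7157/19 ≈ -376.68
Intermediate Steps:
l(D) = 2*D
E(f) = 12 (E(f) = 2 - 2*(-5) = 2 - 1*(-10) = 2 + 10 = 12)
C = 10/19 (C = (-14 + 6*(4 - 5))/(-16 - 22) = (-14 + 6*(-1))/(-38) = (-14 - 6)*(-1/38) = -20*(-1/38) = 10/19 ≈ 0.52632)
E(2)*C - 1*383 = 12*(10/19) - 1*383 = 120/19 - 383 = -7157/19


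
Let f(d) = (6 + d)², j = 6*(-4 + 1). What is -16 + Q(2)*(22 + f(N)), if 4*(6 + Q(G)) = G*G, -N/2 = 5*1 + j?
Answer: -5246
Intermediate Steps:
j = -18 (j = 6*(-3) = -18)
N = 26 (N = -2*(5*1 - 18) = -2*(5 - 18) = -2*(-13) = 26)
Q(G) = -6 + G²/4 (Q(G) = -6 + (G*G)/4 = -6 + G²/4)
-16 + Q(2)*(22 + f(N)) = -16 + (-6 + (¼)*2²)*(22 + (6 + 26)²) = -16 + (-6 + (¼)*4)*(22 + 32²) = -16 + (-6 + 1)*(22 + 1024) = -16 - 5*1046 = -16 - 5230 = -5246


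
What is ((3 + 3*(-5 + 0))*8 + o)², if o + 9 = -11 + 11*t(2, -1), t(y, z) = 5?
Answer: 3721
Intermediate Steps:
o = 35 (o = -9 + (-11 + 11*5) = -9 + (-11 + 55) = -9 + 44 = 35)
((3 + 3*(-5 + 0))*8 + o)² = ((3 + 3*(-5 + 0))*8 + 35)² = ((3 + 3*(-5))*8 + 35)² = ((3 - 15)*8 + 35)² = (-12*8 + 35)² = (-96 + 35)² = (-61)² = 3721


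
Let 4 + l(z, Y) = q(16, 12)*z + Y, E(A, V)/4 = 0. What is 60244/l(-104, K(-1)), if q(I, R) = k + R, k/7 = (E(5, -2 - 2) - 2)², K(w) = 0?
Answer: -15061/1041 ≈ -14.468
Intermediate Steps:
E(A, V) = 0 (E(A, V) = 4*0 = 0)
k = 28 (k = 7*(0 - 2)² = 7*(-2)² = 7*4 = 28)
q(I, R) = 28 + R
l(z, Y) = -4 + Y + 40*z (l(z, Y) = -4 + ((28 + 12)*z + Y) = -4 + (40*z + Y) = -4 + (Y + 40*z) = -4 + Y + 40*z)
60244/l(-104, K(-1)) = 60244/(-4 + 0 + 40*(-104)) = 60244/(-4 + 0 - 4160) = 60244/(-4164) = 60244*(-1/4164) = -15061/1041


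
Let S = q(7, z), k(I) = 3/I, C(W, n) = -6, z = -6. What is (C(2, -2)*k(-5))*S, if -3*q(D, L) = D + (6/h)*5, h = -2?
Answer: 48/5 ≈ 9.6000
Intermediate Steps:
q(D, L) = 5 - D/3 (q(D, L) = -(D + (6/(-2))*5)/3 = -(D + (6*(-1/2))*5)/3 = -(D - 3*5)/3 = -(D - 15)/3 = -(-15 + D)/3 = 5 - D/3)
S = 8/3 (S = 5 - 1/3*7 = 5 - 7/3 = 8/3 ≈ 2.6667)
(C(2, -2)*k(-5))*S = -18/(-5)*(8/3) = -18*(-1)/5*(8/3) = -6*(-3/5)*(8/3) = (18/5)*(8/3) = 48/5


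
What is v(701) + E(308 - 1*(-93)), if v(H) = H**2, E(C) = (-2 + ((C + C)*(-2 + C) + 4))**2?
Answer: 102400491401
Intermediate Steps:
E(C) = (2 + 2*C*(-2 + C))**2 (E(C) = (-2 + ((2*C)*(-2 + C) + 4))**2 = (-2 + (2*C*(-2 + C) + 4))**2 = (-2 + (4 + 2*C*(-2 + C)))**2 = (2 + 2*C*(-2 + C))**2)
v(701) + E(308 - 1*(-93)) = 701**2 + 4*(1 + (308 - 1*(-93))**2 - 2*(308 - 1*(-93)))**2 = 491401 + 4*(1 + (308 + 93)**2 - 2*(308 + 93))**2 = 491401 + 4*(1 + 401**2 - 2*401)**2 = 491401 + 4*(1 + 160801 - 802)**2 = 491401 + 4*160000**2 = 491401 + 4*25600000000 = 491401 + 102400000000 = 102400491401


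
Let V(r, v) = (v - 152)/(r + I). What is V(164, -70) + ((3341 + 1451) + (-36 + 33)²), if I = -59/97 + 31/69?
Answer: 2631616571/548294 ≈ 4799.6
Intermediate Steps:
I = -1064/6693 (I = -59*1/97 + 31*(1/69) = -59/97 + 31/69 = -1064/6693 ≈ -0.15897)
V(r, v) = (-152 + v)/(-1064/6693 + r) (V(r, v) = (v - 152)/(r - 1064/6693) = (-152 + v)/(-1064/6693 + r))
V(164, -70) + ((3341 + 1451) + (-36 + 33)²) = 6693*(-152 - 70)/(-1064 + 6693*164) + ((3341 + 1451) + (-36 + 33)²) = 6693*(-222)/(-1064 + 1097652) + (4792 + (-3)²) = 6693*(-222)/1096588 + (4792 + 9) = 6693*(1/1096588)*(-222) + 4801 = -742923/548294 + 4801 = 2631616571/548294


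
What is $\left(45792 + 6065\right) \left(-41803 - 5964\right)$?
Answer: $-2477053319$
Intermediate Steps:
$\left(45792 + 6065\right) \left(-41803 - 5964\right) = 51857 \left(-41803 - 5964\right) = 51857 \left(-47767\right) = -2477053319$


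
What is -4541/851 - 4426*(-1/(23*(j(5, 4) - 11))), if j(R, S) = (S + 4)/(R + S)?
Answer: -1887089/77441 ≈ -24.368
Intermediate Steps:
j(R, S) = (4 + S)/(R + S)
-4541/851 - 4426*(-1/(23*(j(5, 4) - 11))) = -4541/851 - 4426*(-1/(23*((4 + 4)/(5 + 4) - 11))) = -4541*1/851 - 4426*(-1/(23*(8/9 - 11))) = -4541/851 - 4426*(-1/(23*((⅑)*8 - 11))) = -4541/851 - 4426*(-1/(23*(8/9 - 11))) = -4541/851 - 4426/((-91/9*(-23))) = -4541/851 - 4426/2093/9 = -4541/851 - 4426*9/2093 = -4541/851 - 39834/2093 = -1887089/77441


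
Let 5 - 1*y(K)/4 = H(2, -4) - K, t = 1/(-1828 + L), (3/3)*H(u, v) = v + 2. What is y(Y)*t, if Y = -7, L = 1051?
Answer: 0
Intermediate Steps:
H(u, v) = 2 + v (H(u, v) = v + 2 = 2 + v)
t = -1/777 (t = 1/(-1828 + 1051) = 1/(-777) = -1/777 ≈ -0.0012870)
y(K) = 28 + 4*K (y(K) = 20 - 4*((2 - 4) - K) = 20 - 4*(-2 - K) = 20 + (8 + 4*K) = 28 + 4*K)
y(Y)*t = (28 + 4*(-7))*(-1/777) = (28 - 28)*(-1/777) = 0*(-1/777) = 0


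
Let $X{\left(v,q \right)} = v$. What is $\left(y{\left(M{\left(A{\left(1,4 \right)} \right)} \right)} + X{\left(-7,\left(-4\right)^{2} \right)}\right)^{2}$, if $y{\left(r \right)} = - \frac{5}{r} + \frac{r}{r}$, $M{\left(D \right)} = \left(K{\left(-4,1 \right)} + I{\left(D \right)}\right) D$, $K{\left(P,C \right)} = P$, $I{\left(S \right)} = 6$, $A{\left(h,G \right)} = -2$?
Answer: $\frac{361}{16} \approx 22.563$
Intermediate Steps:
$M{\left(D \right)} = 2 D$ ($M{\left(D \right)} = \left(-4 + 6\right) D = 2 D$)
$y{\left(r \right)} = 1 - \frac{5}{r}$ ($y{\left(r \right)} = - \frac{5}{r} + 1 = 1 - \frac{5}{r}$)
$\left(y{\left(M{\left(A{\left(1,4 \right)} \right)} \right)} + X{\left(-7,\left(-4\right)^{2} \right)}\right)^{2} = \left(\frac{-5 + 2 \left(-2\right)}{2 \left(-2\right)} - 7\right)^{2} = \left(\frac{-5 - 4}{-4} - 7\right)^{2} = \left(\left(- \frac{1}{4}\right) \left(-9\right) - 7\right)^{2} = \left(\frac{9}{4} - 7\right)^{2} = \left(- \frac{19}{4}\right)^{2} = \frac{361}{16}$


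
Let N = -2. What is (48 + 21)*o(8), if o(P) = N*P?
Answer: -1104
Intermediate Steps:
o(P) = -2*P
(48 + 21)*o(8) = (48 + 21)*(-2*8) = 69*(-16) = -1104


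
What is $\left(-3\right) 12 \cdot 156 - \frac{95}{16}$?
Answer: $- \frac{89951}{16} \approx -5621.9$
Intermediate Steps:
$\left(-3\right) 12 \cdot 156 - \frac{95}{16} = \left(-36\right) 156 - \frac{95}{16} = -5616 - \frac{95}{16} = - \frac{89951}{16}$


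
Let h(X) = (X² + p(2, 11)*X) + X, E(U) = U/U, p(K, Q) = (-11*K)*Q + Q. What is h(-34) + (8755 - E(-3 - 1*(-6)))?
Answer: 17730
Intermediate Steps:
p(K, Q) = Q - 11*K*Q (p(K, Q) = -11*K*Q + Q = Q - 11*K*Q)
E(U) = 1
h(X) = X² - 230*X (h(X) = (X² + (11*(1 - 11*2))*X) + X = (X² + (11*(1 - 22))*X) + X = (X² + (11*(-21))*X) + X = (X² - 231*X) + X = X² - 230*X)
h(-34) + (8755 - E(-3 - 1*(-6))) = -34*(-230 - 34) + (8755 - 1*1) = -34*(-264) + (8755 - 1) = 8976 + 8754 = 17730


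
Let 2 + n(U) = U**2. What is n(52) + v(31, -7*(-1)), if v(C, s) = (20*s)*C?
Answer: 7042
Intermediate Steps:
n(U) = -2 + U**2
v(C, s) = 20*C*s
n(52) + v(31, -7*(-1)) = (-2 + 52**2) + 20*31*(-7*(-1)) = (-2 + 2704) + 20*31*7 = 2702 + 4340 = 7042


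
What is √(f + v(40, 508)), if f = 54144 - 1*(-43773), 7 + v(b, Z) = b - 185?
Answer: √97765 ≈ 312.67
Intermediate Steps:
v(b, Z) = -192 + b (v(b, Z) = -7 + (b - 185) = -7 + (-185 + b) = -192 + b)
f = 97917 (f = 54144 + 43773 = 97917)
√(f + v(40, 508)) = √(97917 + (-192 + 40)) = √(97917 - 152) = √97765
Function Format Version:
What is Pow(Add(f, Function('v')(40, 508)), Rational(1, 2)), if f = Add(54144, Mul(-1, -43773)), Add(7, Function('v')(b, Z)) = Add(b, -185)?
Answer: Pow(97765, Rational(1, 2)) ≈ 312.67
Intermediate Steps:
Function('v')(b, Z) = Add(-192, b) (Function('v')(b, Z) = Add(-7, Add(b, -185)) = Add(-7, Add(-185, b)) = Add(-192, b))
f = 97917 (f = Add(54144, 43773) = 97917)
Pow(Add(f, Function('v')(40, 508)), Rational(1, 2)) = Pow(Add(97917, Add(-192, 40)), Rational(1, 2)) = Pow(Add(97917, -152), Rational(1, 2)) = Pow(97765, Rational(1, 2))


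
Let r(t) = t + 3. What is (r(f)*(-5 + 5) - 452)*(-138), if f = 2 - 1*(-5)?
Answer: 62376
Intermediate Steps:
f = 7 (f = 2 + 5 = 7)
r(t) = 3 + t
(r(f)*(-5 + 5) - 452)*(-138) = ((3 + 7)*(-5 + 5) - 452)*(-138) = (10*0 - 452)*(-138) = (0 - 452)*(-138) = -452*(-138) = 62376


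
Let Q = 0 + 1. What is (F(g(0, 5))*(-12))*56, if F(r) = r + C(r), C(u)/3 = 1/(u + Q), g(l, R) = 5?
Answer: -3696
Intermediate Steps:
Q = 1
C(u) = 3/(1 + u) (C(u) = 3/(u + 1) = 3/(1 + u))
F(r) = r + 3/(1 + r)
(F(g(0, 5))*(-12))*56 = (((3 + 5*(1 + 5))/(1 + 5))*(-12))*56 = (((3 + 5*6)/6)*(-12))*56 = (((3 + 30)/6)*(-12))*56 = (((⅙)*33)*(-12))*56 = ((11/2)*(-12))*56 = -66*56 = -3696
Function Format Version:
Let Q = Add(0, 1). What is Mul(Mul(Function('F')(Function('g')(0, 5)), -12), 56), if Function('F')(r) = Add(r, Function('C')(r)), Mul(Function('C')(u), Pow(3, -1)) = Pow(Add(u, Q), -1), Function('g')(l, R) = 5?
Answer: -3696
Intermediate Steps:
Q = 1
Function('C')(u) = Mul(3, Pow(Add(1, u), -1)) (Function('C')(u) = Mul(3, Pow(Add(u, 1), -1)) = Mul(3, Pow(Add(1, u), -1)))
Function('F')(r) = Add(r, Mul(3, Pow(Add(1, r), -1)))
Mul(Mul(Function('F')(Function('g')(0, 5)), -12), 56) = Mul(Mul(Mul(Pow(Add(1, 5), -1), Add(3, Mul(5, Add(1, 5)))), -12), 56) = Mul(Mul(Mul(Pow(6, -1), Add(3, Mul(5, 6))), -12), 56) = Mul(Mul(Mul(Rational(1, 6), Add(3, 30)), -12), 56) = Mul(Mul(Mul(Rational(1, 6), 33), -12), 56) = Mul(Mul(Rational(11, 2), -12), 56) = Mul(-66, 56) = -3696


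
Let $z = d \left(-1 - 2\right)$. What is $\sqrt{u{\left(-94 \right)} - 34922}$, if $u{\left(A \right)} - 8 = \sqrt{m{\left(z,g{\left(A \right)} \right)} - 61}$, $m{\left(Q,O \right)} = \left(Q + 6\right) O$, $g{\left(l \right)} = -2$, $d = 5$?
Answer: $\sqrt{-34914 + i \sqrt{43}} \approx 0.018 + 186.85 i$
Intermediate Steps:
$z = -15$ ($z = 5 \left(-1 - 2\right) = 5 \left(-3\right) = -15$)
$m{\left(Q,O \right)} = O \left(6 + Q\right)$ ($m{\left(Q,O \right)} = \left(6 + Q\right) O = O \left(6 + Q\right)$)
$u{\left(A \right)} = 8 + i \sqrt{43}$ ($u{\left(A \right)} = 8 + \sqrt{- 2 \left(6 - 15\right) - 61} = 8 + \sqrt{\left(-2\right) \left(-9\right) - 61} = 8 + \sqrt{18 - 61} = 8 + \sqrt{-43} = 8 + i \sqrt{43}$)
$\sqrt{u{\left(-94 \right)} - 34922} = \sqrt{\left(8 + i \sqrt{43}\right) - 34922} = \sqrt{-34914 + i \sqrt{43}}$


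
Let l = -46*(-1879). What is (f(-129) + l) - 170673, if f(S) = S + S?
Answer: -84497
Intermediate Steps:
l = 86434
f(S) = 2*S
(f(-129) + l) - 170673 = (2*(-129) + 86434) - 170673 = (-258 + 86434) - 170673 = 86176 - 170673 = -84497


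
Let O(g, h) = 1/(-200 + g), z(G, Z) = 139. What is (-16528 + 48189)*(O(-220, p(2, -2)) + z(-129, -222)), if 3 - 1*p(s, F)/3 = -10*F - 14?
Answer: 264048217/60 ≈ 4.4008e+6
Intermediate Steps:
p(s, F) = 51 + 30*F (p(s, F) = 9 - 3*(-10*F - 14) = 9 - 3*(-14 - 10*F) = 9 + (42 + 30*F) = 51 + 30*F)
(-16528 + 48189)*(O(-220, p(2, -2)) + z(-129, -222)) = (-16528 + 48189)*(1/(-200 - 220) + 139) = 31661*(1/(-420) + 139) = 31661*(-1/420 + 139) = 31661*(58379/420) = 264048217/60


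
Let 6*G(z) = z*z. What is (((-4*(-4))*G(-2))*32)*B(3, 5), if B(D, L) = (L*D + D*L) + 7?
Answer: 37888/3 ≈ 12629.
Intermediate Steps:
B(D, L) = 7 + 2*D*L (B(D, L) = (D*L + D*L) + 7 = 2*D*L + 7 = 7 + 2*D*L)
G(z) = z²/6 (G(z) = (z*z)/6 = z²/6)
(((-4*(-4))*G(-2))*32)*B(3, 5) = (((-4*(-4))*((⅙)*(-2)²))*32)*(7 + 2*3*5) = ((16*((⅙)*4))*32)*(7 + 30) = ((16*(⅔))*32)*37 = ((32/3)*32)*37 = (1024/3)*37 = 37888/3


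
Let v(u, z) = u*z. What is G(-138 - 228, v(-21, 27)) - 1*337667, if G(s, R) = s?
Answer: -338033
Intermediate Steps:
G(-138 - 228, v(-21, 27)) - 1*337667 = (-138 - 228) - 1*337667 = -366 - 337667 = -338033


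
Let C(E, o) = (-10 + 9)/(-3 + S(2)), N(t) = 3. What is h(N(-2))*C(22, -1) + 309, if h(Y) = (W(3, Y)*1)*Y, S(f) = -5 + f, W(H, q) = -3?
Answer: 615/2 ≈ 307.50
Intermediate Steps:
h(Y) = -3*Y (h(Y) = (-3*1)*Y = -3*Y)
C(E, o) = 1/6 (C(E, o) = (-10 + 9)/(-3 + (-5 + 2)) = -1/(-3 - 3) = -1/(-6) = -1*(-1/6) = 1/6)
h(N(-2))*C(22, -1) + 309 = -3*3*(1/6) + 309 = -9*1/6 + 309 = -3/2 + 309 = 615/2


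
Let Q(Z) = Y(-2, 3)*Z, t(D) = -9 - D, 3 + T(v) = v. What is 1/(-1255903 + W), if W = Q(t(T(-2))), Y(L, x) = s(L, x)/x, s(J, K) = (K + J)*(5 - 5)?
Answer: -1/1255903 ≈ -7.9624e-7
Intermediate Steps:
s(J, K) = 0 (s(J, K) = (J + K)*0 = 0)
T(v) = -3 + v
Y(L, x) = 0 (Y(L, x) = 0/x = 0)
Q(Z) = 0 (Q(Z) = 0*Z = 0)
W = 0
1/(-1255903 + W) = 1/(-1255903 + 0) = 1/(-1255903) = -1/1255903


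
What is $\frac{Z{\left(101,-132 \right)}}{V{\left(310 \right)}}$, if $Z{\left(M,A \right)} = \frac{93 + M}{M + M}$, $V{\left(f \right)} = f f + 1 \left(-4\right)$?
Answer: $\frac{97}{9705696} \approx 9.9941 \cdot 10^{-6}$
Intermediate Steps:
$V{\left(f \right)} = -4 + f^{2}$ ($V{\left(f \right)} = f^{2} - 4 = -4 + f^{2}$)
$Z{\left(M,A \right)} = \frac{93 + M}{2 M}$
$\frac{Z{\left(101,-132 \right)}}{V{\left(310 \right)}} = \frac{\frac{1}{2} \cdot \frac{1}{101} \left(93 + 101\right)}{-4 + 310^{2}} = \frac{\frac{1}{2} \cdot \frac{1}{101} \cdot 194}{-4 + 96100} = \frac{97}{101 \cdot 96096} = \frac{97}{101} \cdot \frac{1}{96096} = \frac{97}{9705696}$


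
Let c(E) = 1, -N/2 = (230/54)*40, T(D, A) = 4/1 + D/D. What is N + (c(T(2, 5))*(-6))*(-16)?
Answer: -6608/27 ≈ -244.74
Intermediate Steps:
T(D, A) = 5 (T(D, A) = 4*1 + 1 = 4 + 1 = 5)
N = -9200/27 (N = -2*230/54*40 = -2*230*(1/54)*40 = -230*40/27 = -2*4600/27 = -9200/27 ≈ -340.74)
N + (c(T(2, 5))*(-6))*(-16) = -9200/27 + (1*(-6))*(-16) = -9200/27 - 6*(-16) = -9200/27 + 96 = -6608/27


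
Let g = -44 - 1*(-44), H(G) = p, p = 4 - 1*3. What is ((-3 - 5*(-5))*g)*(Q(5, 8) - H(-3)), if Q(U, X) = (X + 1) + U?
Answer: 0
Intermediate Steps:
Q(U, X) = 1 + U + X (Q(U, X) = (1 + X) + U = 1 + U + X)
p = 1 (p = 4 - 3 = 1)
H(G) = 1
g = 0 (g = -44 + 44 = 0)
((-3 - 5*(-5))*g)*(Q(5, 8) - H(-3)) = ((-3 - 5*(-5))*0)*((1 + 5 + 8) - 1*1) = ((-3 + 25)*0)*(14 - 1) = (22*0)*13 = 0*13 = 0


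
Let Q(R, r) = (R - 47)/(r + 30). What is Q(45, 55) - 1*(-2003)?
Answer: 170253/85 ≈ 2003.0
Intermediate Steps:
Q(R, r) = (-47 + R)/(30 + r)
Q(45, 55) - 1*(-2003) = (-47 + 45)/(30 + 55) - 1*(-2003) = -2/85 + 2003 = 170253/85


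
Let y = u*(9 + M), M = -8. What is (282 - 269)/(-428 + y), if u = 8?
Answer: -13/420 ≈ -0.030952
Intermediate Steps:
y = 8 (y = 8*(9 - 8) = 8*1 = 8)
(282 - 269)/(-428 + y) = (282 - 269)/(-428 + 8) = 13/(-420) = 13*(-1/420) = -13/420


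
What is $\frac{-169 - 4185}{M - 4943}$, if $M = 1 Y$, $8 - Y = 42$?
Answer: $\frac{622}{711} \approx 0.87482$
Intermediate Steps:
$Y = -34$ ($Y = 8 - 42 = -34$)
$M = -34$ ($M = 1 \left(-34\right) = -34$)
$\frac{-169 - 4185}{M - 4943} = \frac{-169 - 4185}{-34 - 4943} = - \frac{4354}{-4977} = \left(-4354\right) \left(- \frac{1}{4977}\right) = \frac{622}{711}$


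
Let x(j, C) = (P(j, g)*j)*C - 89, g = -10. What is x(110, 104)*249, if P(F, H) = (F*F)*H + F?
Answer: -344362440561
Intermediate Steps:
P(F, H) = F + H*F² (P(F, H) = F²*H + F = H*F² + F = F + H*F²)
x(j, C) = -89 + C*j²*(1 - 10*j) (x(j, C) = ((j*(1 + j*(-10)))*j)*C - 89 = ((j*(1 - 10*j))*j)*C - 89 = (j²*(1 - 10*j))*C - 89 = C*j²*(1 - 10*j) - 89 = -89 + C*j²*(1 - 10*j))
x(110, 104)*249 = (-89 + 104*110²*(1 - 10*110))*249 = (-89 + 104*12100*(1 - 1100))*249 = (-89 + 104*12100*(-1099))*249 = (-89 - 1382981600)*249 = -1382981689*249 = -344362440561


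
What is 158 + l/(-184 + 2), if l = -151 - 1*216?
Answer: 29123/182 ≈ 160.02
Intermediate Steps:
l = -367 (l = -151 - 216 = -367)
158 + l/(-184 + 2) = 158 - 367/(-184 + 2) = 158 - 367/(-182) = 158 - 367*(-1/182) = 158 + 367/182 = 29123/182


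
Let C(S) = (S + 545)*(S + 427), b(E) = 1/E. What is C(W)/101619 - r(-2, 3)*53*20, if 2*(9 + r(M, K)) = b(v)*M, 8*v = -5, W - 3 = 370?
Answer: 88648204/11291 ≈ 7851.2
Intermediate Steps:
W = 373 (W = 3 + 370 = 373)
v = -5/8 (v = (⅛)*(-5) = -5/8 ≈ -0.62500)
C(S) = (427 + S)*(545 + S) (C(S) = (545 + S)*(427 + S) = (427 + S)*(545 + S))
r(M, K) = -9 - 4*M/5 (r(M, K) = -9 + (M/(-5/8))/2 = -9 + (-8*M/5)/2 = -9 - 4*M/5)
C(W)/101619 - r(-2, 3)*53*20 = (232715 + 373² + 972*373)/101619 - (-9 - ⅘*(-2))*53*20 = (232715 + 139129 + 362556)*(1/101619) - (-9 + 8/5)*53*20 = 734400*(1/101619) - (-37/5*53)*20 = 81600/11291 - (-1961)*20/5 = 81600/11291 - 1*(-7844) = 81600/11291 + 7844 = 88648204/11291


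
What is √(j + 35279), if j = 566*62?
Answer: 3*√7819 ≈ 265.28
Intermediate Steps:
j = 35092
√(j + 35279) = √(35092 + 35279) = √70371 = 3*√7819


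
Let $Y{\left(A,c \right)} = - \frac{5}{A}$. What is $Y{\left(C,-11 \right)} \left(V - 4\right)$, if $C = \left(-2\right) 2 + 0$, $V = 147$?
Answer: $\frac{715}{4} \approx 178.75$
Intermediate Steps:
$C = -4$ ($C = -4 + 0 = -4$)
$Y{\left(C,-11 \right)} \left(V - 4\right) = - \frac{5}{-4} \left(147 - 4\right) = \left(-5\right) \left(- \frac{1}{4}\right) 143 = \frac{5}{4} \cdot 143 = \frac{715}{4}$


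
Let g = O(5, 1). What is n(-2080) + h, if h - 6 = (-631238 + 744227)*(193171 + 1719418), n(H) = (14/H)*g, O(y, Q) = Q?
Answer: 224745579268073/1040 ≈ 2.1610e+11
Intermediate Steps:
g = 1
n(H) = 14/H (n(H) = (14/H)*1 = 14/H)
h = 216101518527 (h = 6 + (-631238 + 744227)*(193171 + 1719418) = 6 + 112989*1912589 = 6 + 216101518521 = 216101518527)
n(-2080) + h = 14/(-2080) + 216101518527 = 14*(-1/2080) + 216101518527 = -7/1040 + 216101518527 = 224745579268073/1040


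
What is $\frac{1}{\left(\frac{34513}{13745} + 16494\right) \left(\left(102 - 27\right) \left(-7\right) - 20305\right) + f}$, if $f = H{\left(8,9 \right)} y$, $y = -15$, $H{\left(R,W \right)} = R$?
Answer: $- \frac{2749}{944618096018} \approx -2.9102 \cdot 10^{-9}$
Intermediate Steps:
$f = -120$ ($f = 8 \left(-15\right) = -120$)
$\frac{1}{\left(\frac{34513}{13745} + 16494\right) \left(\left(102 - 27\right) \left(-7\right) - 20305\right) + f} = \frac{1}{\left(\frac{34513}{13745} + 16494\right) \left(\left(102 - 27\right) \left(-7\right) - 20305\right) - 120} = \frac{1}{\left(34513 \cdot \frac{1}{13745} + 16494\right) \left(75 \left(-7\right) - 20305\right) - 120} = \frac{1}{\left(\frac{34513}{13745} + 16494\right) \left(-525 - 20305\right) - 120} = \frac{1}{\frac{226744543}{13745} \left(-20830\right) - 120} = \frac{1}{- \frac{944617766138}{2749} - 120} = \frac{1}{- \frac{944618096018}{2749}} = - \frac{2749}{944618096018}$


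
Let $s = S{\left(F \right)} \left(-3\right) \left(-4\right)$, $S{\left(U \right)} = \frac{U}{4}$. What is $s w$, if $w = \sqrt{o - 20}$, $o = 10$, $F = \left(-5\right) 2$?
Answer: $- 30 i \sqrt{10} \approx - 94.868 i$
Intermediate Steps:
$F = -10$
$S{\left(U \right)} = \frac{U}{4}$ ($S{\left(U \right)} = U \frac{1}{4} = \frac{U}{4}$)
$s = -30$ ($s = \frac{1}{4} \left(-10\right) \left(-3\right) \left(-4\right) = \left(- \frac{5}{2}\right) \left(-3\right) \left(-4\right) = \frac{15}{2} \left(-4\right) = -30$)
$w = i \sqrt{10}$ ($w = \sqrt{10 - 20} = \sqrt{-10} = i \sqrt{10} \approx 3.1623 i$)
$s w = - 30 i \sqrt{10}$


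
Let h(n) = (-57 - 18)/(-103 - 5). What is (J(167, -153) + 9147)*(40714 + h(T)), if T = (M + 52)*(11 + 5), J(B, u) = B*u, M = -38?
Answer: -2003651543/3 ≈ -6.6788e+8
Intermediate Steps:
T = 224 (T = (-38 + 52)*(11 + 5) = 14*16 = 224)
h(n) = 25/36 (h(n) = -75/(-108) = -75*(-1/108) = 25/36)
(J(167, -153) + 9147)*(40714 + h(T)) = (167*(-153) + 9147)*(40714 + 25/36) = (-25551 + 9147)*(1465729/36) = -16404*1465729/36 = -2003651543/3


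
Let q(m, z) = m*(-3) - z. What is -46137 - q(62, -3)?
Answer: -45954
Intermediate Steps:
q(m, z) = -z - 3*m (q(m, z) = -3*m - z = -z - 3*m)
-46137 - q(62, -3) = -46137 - (-1*(-3) - 3*62) = -46137 - (3 - 186) = -46137 - 1*(-183) = -46137 + 183 = -45954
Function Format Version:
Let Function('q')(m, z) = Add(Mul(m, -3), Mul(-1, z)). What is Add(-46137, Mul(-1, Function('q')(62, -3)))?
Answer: -45954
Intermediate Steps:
Function('q')(m, z) = Add(Mul(-1, z), Mul(-3, m)) (Function('q')(m, z) = Add(Mul(-3, m), Mul(-1, z)) = Add(Mul(-1, z), Mul(-3, m)))
Add(-46137, Mul(-1, Function('q')(62, -3))) = Add(-46137, Mul(-1, Add(Mul(-1, -3), Mul(-3, 62)))) = Add(-46137, Mul(-1, Add(3, -186))) = Add(-46137, Mul(-1, -183)) = Add(-46137, 183) = -45954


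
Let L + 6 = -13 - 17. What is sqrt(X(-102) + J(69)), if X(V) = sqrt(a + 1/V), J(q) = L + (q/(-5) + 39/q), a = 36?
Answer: sqrt(-6774356520 + 1348950*sqrt(374442))/11730 ≈ 6.5754*I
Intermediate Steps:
L = -36 (L = -6 + (-13 - 17) = -6 - 30 = -36)
J(q) = -36 + 39/q - q/5 (J(q) = -36 + (q/(-5) + 39/q) = -36 + (q*(-1/5) + 39/q) = -36 + (-q/5 + 39/q) = -36 + (39/q - q/5) = -36 + 39/q - q/5)
X(V) = sqrt(36 + 1/V)
sqrt(X(-102) + J(69)) = sqrt(sqrt(36 + 1/(-102)) + (-36 + 39/69 - 1/5*69)) = sqrt(sqrt(36 - 1/102) + (-36 + 39*(1/69) - 69/5)) = sqrt(sqrt(3671/102) + (-36 + 13/23 - 69/5)) = sqrt(sqrt(374442)/102 - 5662/115) = sqrt(-5662/115 + sqrt(374442)/102)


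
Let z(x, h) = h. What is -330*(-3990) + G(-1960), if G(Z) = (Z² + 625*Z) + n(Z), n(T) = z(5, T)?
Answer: 3931340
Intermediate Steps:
n(T) = T
G(Z) = Z² + 626*Z (G(Z) = (Z² + 625*Z) + Z = Z² + 626*Z)
-330*(-3990) + G(-1960) = -330*(-3990) - 1960*(626 - 1960) = 1316700 - 1960*(-1334) = 1316700 + 2614640 = 3931340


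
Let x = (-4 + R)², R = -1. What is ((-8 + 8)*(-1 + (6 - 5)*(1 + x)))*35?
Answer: 0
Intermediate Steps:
x = 25 (x = (-4 - 1)² = (-5)² = 25)
((-8 + 8)*(-1 + (6 - 5)*(1 + x)))*35 = ((-8 + 8)*(-1 + (6 - 5)*(1 + 25)))*35 = (0*(-1 + 1*26))*35 = (0*(-1 + 26))*35 = (0*25)*35 = 0*35 = 0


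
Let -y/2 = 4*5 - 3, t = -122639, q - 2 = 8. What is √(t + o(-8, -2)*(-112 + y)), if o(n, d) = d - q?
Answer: I*√120887 ≈ 347.69*I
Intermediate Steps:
q = 10 (q = 2 + 8 = 10)
o(n, d) = -10 + d (o(n, d) = d - 1*10 = d - 10 = -10 + d)
y = -34 (y = -2*(4*5 - 3) = -2*(20 - 3) = -2*17 = -34)
√(t + o(-8, -2)*(-112 + y)) = √(-122639 + (-10 - 2)*(-112 - 34)) = √(-122639 - 12*(-146)) = √(-122639 + 1752) = √(-120887) = I*√120887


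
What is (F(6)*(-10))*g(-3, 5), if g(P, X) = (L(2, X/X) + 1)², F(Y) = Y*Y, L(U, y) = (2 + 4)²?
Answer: -492840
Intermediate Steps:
L(U, y) = 36 (L(U, y) = 6² = 36)
F(Y) = Y²
g(P, X) = 1369 (g(P, X) = (36 + 1)² = 37² = 1369)
(F(6)*(-10))*g(-3, 5) = (6²*(-10))*1369 = (36*(-10))*1369 = -360*1369 = -492840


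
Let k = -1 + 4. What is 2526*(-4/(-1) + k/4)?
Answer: 23997/2 ≈ 11999.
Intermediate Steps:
k = 3
2526*(-4/(-1) + k/4) = 2526*(-4/(-1) + 3/4) = 2526*(-4*(-1) + 3*(1/4)) = 2526*(4 + 3/4) = 2526*(19/4) = 23997/2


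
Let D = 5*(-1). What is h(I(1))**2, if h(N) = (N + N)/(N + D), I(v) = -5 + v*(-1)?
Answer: 144/121 ≈ 1.1901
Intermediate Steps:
D = -5
I(v) = -5 - v
h(N) = 2*N/(-5 + N) (h(N) = (N + N)/(N - 5) = (2*N)/(-5 + N) = 2*N/(-5 + N))
h(I(1))**2 = (2*(-5 - 1*1)/(-5 + (-5 - 1*1)))**2 = (2*(-5 - 1)/(-5 + (-5 - 1)))**2 = (2*(-6)/(-5 - 6))**2 = (2*(-6)/(-11))**2 = (2*(-6)*(-1/11))**2 = (12/11)**2 = 144/121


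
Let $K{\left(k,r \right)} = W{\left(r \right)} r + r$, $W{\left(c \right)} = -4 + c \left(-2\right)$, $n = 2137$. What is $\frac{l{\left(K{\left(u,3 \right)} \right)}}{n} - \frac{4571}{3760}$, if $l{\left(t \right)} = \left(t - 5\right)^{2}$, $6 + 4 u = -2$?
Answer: $- \frac{5917987}{8035120} \approx -0.73652$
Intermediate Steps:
$u = -2$ ($u = - \frac{3}{2} + \frac{1}{4} \left(-2\right) = - \frac{3}{2} - \frac{1}{2} = -2$)
$W{\left(c \right)} = -4 - 2 c$
$K{\left(k,r \right)} = r + r \left(-4 - 2 r\right)$ ($K{\left(k,r \right)} = \left(-4 - 2 r\right) r + r = r \left(-4 - 2 r\right) + r = r + r \left(-4 - 2 r\right)$)
$l{\left(t \right)} = \left(-5 + t\right)^{2}$
$\frac{l{\left(K{\left(u,3 \right)} \right)}}{n} - \frac{4571}{3760} = \frac{\left(-5 - 3 \left(3 + 2 \cdot 3\right)\right)^{2}}{2137} - \frac{4571}{3760} = \left(-5 - 3 \left(3 + 6\right)\right)^{2} \cdot \frac{1}{2137} - \frac{4571}{3760} = \left(-5 - 3 \cdot 9\right)^{2} \cdot \frac{1}{2137} - \frac{4571}{3760} = \left(-5 - 27\right)^{2} \cdot \frac{1}{2137} - \frac{4571}{3760} = \left(-32\right)^{2} \cdot \frac{1}{2137} - \frac{4571}{3760} = 1024 \cdot \frac{1}{2137} - \frac{4571}{3760} = \frac{1024}{2137} - \frac{4571}{3760} = - \frac{5917987}{8035120}$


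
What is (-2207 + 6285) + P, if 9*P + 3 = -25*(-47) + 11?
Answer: 37885/9 ≈ 4209.4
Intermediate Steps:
P = 1183/9 (P = -⅓ + (-25*(-47) + 11)/9 = -⅓ + (1175 + 11)/9 = -⅓ + (⅑)*1186 = -⅓ + 1186/9 = 1183/9 ≈ 131.44)
(-2207 + 6285) + P = (-2207 + 6285) + 1183/9 = 4078 + 1183/9 = 37885/9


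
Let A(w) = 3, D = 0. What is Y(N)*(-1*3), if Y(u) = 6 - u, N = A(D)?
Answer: -9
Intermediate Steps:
N = 3
Y(N)*(-1*3) = (6 - 1*3)*(-1*3) = (6 - 3)*(-3) = 3*(-3) = -9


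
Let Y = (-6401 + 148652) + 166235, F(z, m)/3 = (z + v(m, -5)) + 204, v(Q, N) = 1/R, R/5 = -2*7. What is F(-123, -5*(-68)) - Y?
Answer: -21577013/70 ≈ -3.0824e+5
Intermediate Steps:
R = -70 (R = 5*(-2*7) = 5*(-14) = -70)
v(Q, N) = -1/70 (v(Q, N) = 1/(-70) = -1/70)
F(z, m) = 42837/70 + 3*z (F(z, m) = 3*((z - 1/70) + 204) = 3*((-1/70 + z) + 204) = 3*(14279/70 + z) = 42837/70 + 3*z)
Y = 308486 (Y = 142251 + 166235 = 308486)
F(-123, -5*(-68)) - Y = (42837/70 + 3*(-123)) - 1*308486 = (42837/70 - 369) - 308486 = 17007/70 - 308486 = -21577013/70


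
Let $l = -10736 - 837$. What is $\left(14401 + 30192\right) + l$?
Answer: $33020$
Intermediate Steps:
$l = -11573$ ($l = -10736 - 837 = -11573$)
$\left(14401 + 30192\right) + l = \left(14401 + 30192\right) - 11573 = 44593 - 11573 = 33020$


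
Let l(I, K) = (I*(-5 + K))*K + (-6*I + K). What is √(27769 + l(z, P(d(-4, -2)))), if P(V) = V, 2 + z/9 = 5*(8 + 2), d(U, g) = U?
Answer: 15*√181 ≈ 201.80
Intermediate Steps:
z = 432 (z = -18 + 9*(5*(8 + 2)) = -18 + 9*(5*10) = -18 + 9*50 = -18 + 450 = 432)
l(I, K) = K - 6*I + I*K*(-5 + K) (l(I, K) = I*K*(-5 + K) + (K - 6*I) = K - 6*I + I*K*(-5 + K))
√(27769 + l(z, P(d(-4, -2)))) = √(27769 + (-4 - 6*432 + 432*(-4)² - 5*432*(-4))) = √(27769 + (-4 - 2592 + 432*16 + 8640)) = √(27769 + (-4 - 2592 + 6912 + 8640)) = √(27769 + 12956) = √40725 = 15*√181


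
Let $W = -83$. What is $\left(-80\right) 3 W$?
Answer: $19920$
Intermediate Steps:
$\left(-80\right) 3 W = \left(-80\right) 3 \left(-83\right) = \left(-240\right) \left(-83\right) = 19920$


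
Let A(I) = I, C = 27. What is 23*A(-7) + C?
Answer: -134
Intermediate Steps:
23*A(-7) + C = 23*(-7) + 27 = -161 + 27 = -134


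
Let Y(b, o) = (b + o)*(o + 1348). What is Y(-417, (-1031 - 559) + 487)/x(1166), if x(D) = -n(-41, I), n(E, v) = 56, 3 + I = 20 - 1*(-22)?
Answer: 6650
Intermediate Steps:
I = 39 (I = -3 + (20 - 1*(-22)) = -3 + (20 + 22) = -3 + 42 = 39)
x(D) = -56 (x(D) = -1*56 = -56)
Y(b, o) = (1348 + o)*(b + o) (Y(b, o) = (b + o)*(1348 + o) = (1348 + o)*(b + o))
Y(-417, (-1031 - 559) + 487)/x(1166) = (((-1031 - 559) + 487)² + 1348*(-417) + 1348*((-1031 - 559) + 487) - 417*((-1031 - 559) + 487))/(-56) = ((-1590 + 487)² - 562116 + 1348*(-1590 + 487) - 417*(-1590 + 487))*(-1/56) = ((-1103)² - 562116 + 1348*(-1103) - 417*(-1103))*(-1/56) = (1216609 - 562116 - 1486844 + 459951)*(-1/56) = -372400*(-1/56) = 6650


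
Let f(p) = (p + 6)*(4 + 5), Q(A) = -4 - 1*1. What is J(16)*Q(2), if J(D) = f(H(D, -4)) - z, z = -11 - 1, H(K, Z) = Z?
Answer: -150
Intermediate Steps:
Q(A) = -5 (Q(A) = -4 - 1 = -5)
f(p) = 54 + 9*p (f(p) = (6 + p)*9 = 54 + 9*p)
z = -12
J(D) = 30 (J(D) = (54 + 9*(-4)) - 1*(-12) = (54 - 36) + 12 = 18 + 12 = 30)
J(16)*Q(2) = 30*(-5) = -150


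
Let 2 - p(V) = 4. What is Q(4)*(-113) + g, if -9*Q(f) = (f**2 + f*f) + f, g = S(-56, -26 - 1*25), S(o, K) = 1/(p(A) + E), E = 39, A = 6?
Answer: 16725/37 ≈ 452.03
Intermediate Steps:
p(V) = -2 (p(V) = 2 - 1*4 = 2 - 4 = -2)
S(o, K) = 1/37 (S(o, K) = 1/(-2 + 39) = 1/37)
g = 1/37 ≈ 0.027027
Q(f) = -2*f**2/9 - f/9 (Q(f) = -((f**2 + f*f) + f)/9 = -((f**2 + f**2) + f)/9 = -(2*f**2 + f)/9 = -(f + 2*f**2)/9 = -2*f**2/9 - f/9)
Q(4)*(-113) + g = -1/9*4*(1 + 2*4)*(-113) + 1/37 = -1/9*4*(1 + 8)*(-113) + 1/37 = -1/9*4*9*(-113) + 1/37 = -4*(-113) + 1/37 = 452 + 1/37 = 16725/37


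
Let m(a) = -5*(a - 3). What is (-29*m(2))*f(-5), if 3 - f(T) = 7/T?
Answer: -638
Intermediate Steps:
m(a) = 15 - 5*a (m(a) = -5*(-3 + a) = 15 - 5*a)
f(T) = 3 - 7/T
(-29*m(2))*f(-5) = (-29*(15 - 5*2))*(3 - 7/(-5)) = (-29*(15 - 10))*(3 - 7*(-⅕)) = (-29*5)*(3 + 7/5) = -145*22/5 = -638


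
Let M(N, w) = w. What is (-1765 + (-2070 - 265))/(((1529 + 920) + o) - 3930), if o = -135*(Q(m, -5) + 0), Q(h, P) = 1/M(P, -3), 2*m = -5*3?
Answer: 1025/359 ≈ 2.8552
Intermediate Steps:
m = -15/2 (m = (-5*3)/2 = (1/2)*(-15) = -15/2 ≈ -7.5000)
Q(h, P) = -1/3 (Q(h, P) = 1/(-3) = -1/3)
o = 45 (o = -135*(-1/3 + 0) = -135*(-1/3) = 45)
(-1765 + (-2070 - 265))/(((1529 + 920) + o) - 3930) = (-1765 + (-2070 - 265))/(((1529 + 920) + 45) - 3930) = (-1765 - 2335)/((2449 + 45) - 3930) = -4100/(2494 - 3930) = -4100/(-1436) = -4100*(-1/1436) = 1025/359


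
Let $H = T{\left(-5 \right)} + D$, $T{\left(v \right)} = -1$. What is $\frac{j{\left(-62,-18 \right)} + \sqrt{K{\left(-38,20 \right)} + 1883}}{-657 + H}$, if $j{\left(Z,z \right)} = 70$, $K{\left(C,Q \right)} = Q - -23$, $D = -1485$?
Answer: $- \frac{70}{2143} - \frac{3 \sqrt{214}}{2143} \approx -0.053143$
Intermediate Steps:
$K{\left(C,Q \right)} = 23 + Q$ ($K{\left(C,Q \right)} = Q + 23 = 23 + Q$)
$H = -1486$ ($H = -1 - 1485 = -1486$)
$\frac{j{\left(-62,-18 \right)} + \sqrt{K{\left(-38,20 \right)} + 1883}}{-657 + H} = \frac{70 + \sqrt{\left(23 + 20\right) + 1883}}{-657 - 1486} = \frac{70 + \sqrt{43 + 1883}}{-2143} = \left(70 + \sqrt{1926}\right) \left(- \frac{1}{2143}\right) = \left(70 + 3 \sqrt{214}\right) \left(- \frac{1}{2143}\right) = - \frac{70}{2143} - \frac{3 \sqrt{214}}{2143}$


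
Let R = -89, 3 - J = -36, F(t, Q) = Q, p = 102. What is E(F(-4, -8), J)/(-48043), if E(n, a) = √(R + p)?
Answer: -√13/48043 ≈ -7.5048e-5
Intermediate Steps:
J = 39 (J = 3 - 1*(-36) = 3 + 36 = 39)
E(n, a) = √13 (E(n, a) = √(-89 + 102) = √13)
E(F(-4, -8), J)/(-48043) = √13/(-48043) = √13*(-1/48043) = -√13/48043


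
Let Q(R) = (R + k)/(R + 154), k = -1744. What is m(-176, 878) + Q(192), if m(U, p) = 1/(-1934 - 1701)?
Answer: -2820933/628855 ≈ -4.4858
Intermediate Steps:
m(U, p) = -1/3635 (m(U, p) = 1/(-3635) = -1/3635)
Q(R) = (-1744 + R)/(154 + R) (Q(R) = (R - 1744)/(R + 154) = (-1744 + R)/(154 + R))
m(-176, 878) + Q(192) = -1/3635 + (-1744 + 192)/(154 + 192) = -1/3635 - 1552/346 = -1/3635 + (1/346)*(-1552) = -1/3635 - 776/173 = -2820933/628855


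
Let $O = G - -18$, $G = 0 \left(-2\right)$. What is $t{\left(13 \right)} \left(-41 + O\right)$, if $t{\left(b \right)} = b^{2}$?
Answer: $-3887$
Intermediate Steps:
$G = 0$
$O = 18$ ($O = 0 - -18 = 0 + 18 = 18$)
$t{\left(13 \right)} \left(-41 + O\right) = 13^{2} \left(-41 + 18\right) = 169 \left(-23\right) = -3887$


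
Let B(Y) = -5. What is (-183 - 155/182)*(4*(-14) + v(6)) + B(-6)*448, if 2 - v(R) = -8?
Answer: 565763/91 ≈ 6217.2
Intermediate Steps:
v(R) = 10 (v(R) = 2 - 1*(-8) = 2 + 8 = 10)
(-183 - 155/182)*(4*(-14) + v(6)) + B(-6)*448 = (-183 - 155/182)*(4*(-14) + 10) - 5*448 = (-183 - 155*1/182)*(-56 + 10) - 2240 = (-183 - 155/182)*(-46) - 2240 = -33461/182*(-46) - 2240 = 769603/91 - 2240 = 565763/91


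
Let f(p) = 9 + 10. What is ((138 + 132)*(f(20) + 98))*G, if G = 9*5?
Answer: 1421550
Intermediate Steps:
f(p) = 19
G = 45
((138 + 132)*(f(20) + 98))*G = ((138 + 132)*(19 + 98))*45 = (270*117)*45 = 31590*45 = 1421550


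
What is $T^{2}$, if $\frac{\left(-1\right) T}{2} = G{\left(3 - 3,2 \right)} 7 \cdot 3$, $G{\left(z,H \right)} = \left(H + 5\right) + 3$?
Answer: $176400$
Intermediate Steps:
$G{\left(z,H \right)} = 8 + H$ ($G{\left(z,H \right)} = \left(5 + H\right) + 3 = 8 + H$)
$T = -420$ ($T = - 2 \left(8 + 2\right) 7 \cdot 3 = - 2 \cdot 10 \cdot 7 \cdot 3 = - 2 \cdot 70 \cdot 3 = \left(-2\right) 210 = -420$)
$T^{2} = \left(-420\right)^{2} = 176400$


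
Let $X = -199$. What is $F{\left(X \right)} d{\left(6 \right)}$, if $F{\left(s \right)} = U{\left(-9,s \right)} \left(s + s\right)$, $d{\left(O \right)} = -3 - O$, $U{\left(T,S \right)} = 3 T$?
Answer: $-96714$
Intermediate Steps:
$F{\left(s \right)} = - 54 s$ ($F{\left(s \right)} = 3 \left(-9\right) \left(s + s\right) = - 27 \cdot 2 s = - 54 s$)
$F{\left(X \right)} d{\left(6 \right)} = \left(-54\right) \left(-199\right) \left(-3 - 6\right) = 10746 \left(-3 - 6\right) = 10746 \left(-9\right) = -96714$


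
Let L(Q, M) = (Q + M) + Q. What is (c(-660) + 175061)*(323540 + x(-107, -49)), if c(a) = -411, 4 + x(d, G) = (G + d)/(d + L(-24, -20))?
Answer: 56505718088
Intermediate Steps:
L(Q, M) = M + 2*Q (L(Q, M) = (M + Q) + Q = M + 2*Q)
x(d, G) = -4 + (G + d)/(-68 + d) (x(d, G) = -4 + (G + d)/(d + (-20 + 2*(-24))) = -4 + (G + d)/(d + (-20 - 48)) = -4 + (G + d)/(d - 68) = -4 + (G + d)/(-68 + d))
(c(-660) + 175061)*(323540 + x(-107, -49)) = (-411 + 175061)*(323540 + (272 - 49 - 3*(-107))/(-68 - 107)) = 174650*(323540 + (272 - 49 + 321)/(-175)) = 174650*(323540 - 1/175*544) = 174650*(323540 - 544/175) = 174650*(56618956/175) = 56505718088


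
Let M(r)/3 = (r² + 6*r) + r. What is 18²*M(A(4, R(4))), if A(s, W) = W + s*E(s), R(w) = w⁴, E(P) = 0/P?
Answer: 65442816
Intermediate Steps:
E(P) = 0
A(s, W) = W (A(s, W) = W + s*0 = W + 0 = W)
M(r) = 3*r² + 21*r (M(r) = 3*((r² + 6*r) + r) = 3*(r² + 7*r) = 3*r² + 21*r)
18²*M(A(4, R(4))) = 18²*(3*4⁴*(7 + 4⁴)) = 324*(3*256*(7 + 256)) = 324*(3*256*263) = 324*201984 = 65442816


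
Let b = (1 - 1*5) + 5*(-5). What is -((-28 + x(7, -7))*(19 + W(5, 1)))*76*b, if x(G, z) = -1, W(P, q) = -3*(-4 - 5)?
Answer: -2940136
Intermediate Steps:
W(P, q) = 27 (W(P, q) = -3*(-9) = 27)
b = -29 (b = (1 - 5) - 25 = -4 - 25 = -29)
-((-28 + x(7, -7))*(19 + W(5, 1)))*76*b = -((-28 - 1)*(19 + 27))*76*(-29) = --29*46*76*(-29) = -(-1334*76)*(-29) = -(-101384)*(-29) = -1*2940136 = -2940136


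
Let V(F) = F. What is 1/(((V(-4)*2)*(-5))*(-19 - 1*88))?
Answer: -1/4280 ≈ -0.00023364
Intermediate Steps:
1/(((V(-4)*2)*(-5))*(-19 - 1*88)) = 1/((-4*2*(-5))*(-19 - 1*88)) = 1/((-8*(-5))*(-19 - 88)) = 1/(40*(-107)) = 1/(-4280) = -1/4280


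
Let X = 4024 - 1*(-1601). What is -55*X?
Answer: -309375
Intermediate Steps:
X = 5625 (X = 4024 + 1601 = 5625)
-55*X = -55*5625 = -309375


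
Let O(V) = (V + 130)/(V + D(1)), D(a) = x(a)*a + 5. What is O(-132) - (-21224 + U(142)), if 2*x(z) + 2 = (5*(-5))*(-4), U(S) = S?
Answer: 822199/39 ≈ 21082.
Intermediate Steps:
x(z) = 49 (x(z) = -1 + ((5*(-5))*(-4))/2 = -1 + (-25*(-4))/2 = -1 + (½)*100 = -1 + 50 = 49)
D(a) = 5 + 49*a (D(a) = 49*a + 5 = 5 + 49*a)
O(V) = (130 + V)/(54 + V) (O(V) = (V + 130)/(V + (5 + 49*1)) = (130 + V)/(V + (5 + 49)) = (130 + V)/(V + 54) = (130 + V)/(54 + V))
O(-132) - (-21224 + U(142)) = (130 - 132)/(54 - 132) - (-21224 + 142) = -2/(-78) - 1*(-21082) = -1/78*(-2) + 21082 = 1/39 + 21082 = 822199/39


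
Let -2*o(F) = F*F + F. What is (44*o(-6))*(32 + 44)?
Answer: -50160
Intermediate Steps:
o(F) = -F/2 - F**2/2 (o(F) = -(F*F + F)/2 = -(F**2 + F)/2 = -(F + F**2)/2 = -F/2 - F**2/2)
(44*o(-6))*(32 + 44) = (44*(-1/2*(-6)*(1 - 6)))*(32 + 44) = (44*(-1/2*(-6)*(-5)))*76 = (44*(-15))*76 = -660*76 = -50160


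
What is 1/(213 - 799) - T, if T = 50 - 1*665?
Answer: 360389/586 ≈ 615.00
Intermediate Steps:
T = -615 (T = 50 - 665 = -615)
1/(213 - 799) - T = 1/(213 - 799) - 1*(-615) = 1/(-586) + 615 = -1/586 + 615 = 360389/586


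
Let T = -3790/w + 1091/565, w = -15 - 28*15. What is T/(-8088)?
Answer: -523187/397565640 ≈ -0.0013160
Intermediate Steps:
w = -435 (w = -15 - 420 = -435)
T = 523187/49155 (T = -3790/(-435) + 1091/565 = -3790*(-1/435) + 1091*(1/565) = 758/87 + 1091/565 = 523187/49155 ≈ 10.644)
T/(-8088) = (523187/49155)/(-8088) = (523187/49155)*(-1/8088) = -523187/397565640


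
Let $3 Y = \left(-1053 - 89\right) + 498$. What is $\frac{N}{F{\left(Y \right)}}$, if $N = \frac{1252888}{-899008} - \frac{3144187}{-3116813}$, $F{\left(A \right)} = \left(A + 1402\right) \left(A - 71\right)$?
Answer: $\frac{1213164381879}{1069200253559630192} \approx 1.1346 \cdot 10^{-6}$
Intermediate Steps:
$Y = - \frac{644}{3}$ ($Y = \frac{\left(-1053 - 89\right) + 498}{3} = \frac{-1142 + 498}{3} = \frac{1}{3} \left(-644\right) = - \frac{644}{3} \approx -214.67$)
$F{\left(A \right)} = \left(-71 + A\right) \left(1402 + A\right)$ ($F{\left(A \right)} = \left(1402 + A\right) \left(-71 + A\right) = \left(-71 + A\right) \left(1402 + A\right)$)
$N = - \frac{134796042431}{350254977688}$ ($N = 1252888 \left(- \frac{1}{899008}\right) - - \frac{3144187}{3116813} = - \frac{156611}{112376} + \frac{3144187}{3116813} = - \frac{134796042431}{350254977688} \approx -0.38485$)
$\frac{N}{F{\left(Y \right)}} = - \frac{134796042431}{350254977688 \left(-99542 + \left(- \frac{644}{3}\right)^{2} + 1331 \left(- \frac{644}{3}\right)\right)} = - \frac{134796042431}{350254977688 \left(-99542 + \frac{414736}{9} - \frac{857164}{3}\right)} = - \frac{134796042431}{350254977688 \left(- \frac{3052634}{9}\right)} = \left(- \frac{134796042431}{350254977688}\right) \left(- \frac{9}{3052634}\right) = \frac{1213164381879}{1069200253559630192}$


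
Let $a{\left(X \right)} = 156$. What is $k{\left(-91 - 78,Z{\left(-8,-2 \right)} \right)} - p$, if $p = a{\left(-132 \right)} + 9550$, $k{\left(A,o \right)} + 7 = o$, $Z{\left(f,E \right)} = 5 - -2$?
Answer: $-9706$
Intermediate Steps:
$Z{\left(f,E \right)} = 7$ ($Z{\left(f,E \right)} = 5 + 2 = 7$)
$k{\left(A,o \right)} = -7 + o$
$p = 9706$ ($p = 156 + 9550 = 9706$)
$k{\left(-91 - 78,Z{\left(-8,-2 \right)} \right)} - p = \left(-7 + 7\right) - 9706 = 0 - 9706 = -9706$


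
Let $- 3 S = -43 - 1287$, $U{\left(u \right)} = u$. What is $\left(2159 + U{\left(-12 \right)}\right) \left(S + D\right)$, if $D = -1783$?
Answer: $- \frac{8628793}{3} \approx -2.8763 \cdot 10^{6}$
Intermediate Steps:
$S = \frac{1330}{3}$ ($S = - \frac{-43 - 1287}{3} = \left(- \frac{1}{3}\right) \left(-1330\right) = \frac{1330}{3} \approx 443.33$)
$\left(2159 + U{\left(-12 \right)}\right) \left(S + D\right) = \left(2159 - 12\right) \left(\frac{1330}{3} - 1783\right) = 2147 \left(- \frac{4019}{3}\right) = - \frac{8628793}{3}$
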